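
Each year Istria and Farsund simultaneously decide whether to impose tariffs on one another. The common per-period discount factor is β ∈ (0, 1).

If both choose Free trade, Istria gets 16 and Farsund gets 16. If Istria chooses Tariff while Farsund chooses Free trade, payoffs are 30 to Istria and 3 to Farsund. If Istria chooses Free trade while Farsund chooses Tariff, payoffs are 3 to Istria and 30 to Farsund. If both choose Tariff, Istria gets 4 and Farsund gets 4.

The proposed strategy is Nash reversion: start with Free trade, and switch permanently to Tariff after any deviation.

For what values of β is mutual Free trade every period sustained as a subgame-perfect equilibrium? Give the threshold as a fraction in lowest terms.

7/13

Cooperation forever yields 16 each period: 16/(1−β).
Deviating yields 30 once, then 4 forever: 30 + 4β/(1−β).
No profitable deviation requires 16/(1−β) ≥ 30 + 4β/(1−β).
Multiplying by (1−β): 16 ≥ 30(1−β) + 4β = 30 − 26β.
So 26β ≥ 14, i.e. β ≥ 14/26 = 7/13.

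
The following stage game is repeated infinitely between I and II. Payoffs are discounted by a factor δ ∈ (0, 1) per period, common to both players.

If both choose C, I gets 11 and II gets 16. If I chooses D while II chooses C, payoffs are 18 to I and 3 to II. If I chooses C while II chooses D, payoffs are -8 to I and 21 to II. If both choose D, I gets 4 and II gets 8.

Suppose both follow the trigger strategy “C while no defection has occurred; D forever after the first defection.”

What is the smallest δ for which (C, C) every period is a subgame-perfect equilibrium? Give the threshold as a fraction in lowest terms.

1/2

I: cooperation gives 11 each period; deviation gives 18 once then 4 forever.
  11/(1−δ) ≥ 18 + 4δ/(1−δ) ⇒ δ ≥ 7/14 = 1/2.
II: cooperation gives 16 each period; deviation gives 21 once then 8 forever.
  δ ≥ 5/13.
Both must hold, so the binding constraint is I's: δ ≥ 1/2.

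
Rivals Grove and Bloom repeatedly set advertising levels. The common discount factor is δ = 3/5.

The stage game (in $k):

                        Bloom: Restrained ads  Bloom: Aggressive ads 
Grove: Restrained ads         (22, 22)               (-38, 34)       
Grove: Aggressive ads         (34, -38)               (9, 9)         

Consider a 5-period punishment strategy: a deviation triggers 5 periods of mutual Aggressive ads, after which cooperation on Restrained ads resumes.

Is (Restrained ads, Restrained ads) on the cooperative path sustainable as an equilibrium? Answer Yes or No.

IC: δ+…+δ^5 ≥ (34−22)/(22−9) = 12/13.
At δ = 3/5: partial sum = 1.3834 ≥ 0.9231. Cooperation sustainable.

Yes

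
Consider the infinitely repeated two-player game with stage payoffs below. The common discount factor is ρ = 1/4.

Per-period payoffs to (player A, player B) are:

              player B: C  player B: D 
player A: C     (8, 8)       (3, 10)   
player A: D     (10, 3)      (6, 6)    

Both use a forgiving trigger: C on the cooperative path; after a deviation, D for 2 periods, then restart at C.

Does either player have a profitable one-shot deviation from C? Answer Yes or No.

Yes

Comparing payoff streams over the 3 periods until play realigns: cooperate → 8(1+ρ+…+ρ^2); deviate → 10 + 6(ρ+…+ρ^2).
Cooperation is sustained iff (8−6)(ρ+…+ρ^2) ≥ 10−8.
ρ+…+ρ^2 = 1/4·(1−(1/4)^2)/(1−1/4) = 0.3125, and (10−8)/(8−6) = 1.0000.
0.3125 < 1.0000, so cooperation is not sustainable.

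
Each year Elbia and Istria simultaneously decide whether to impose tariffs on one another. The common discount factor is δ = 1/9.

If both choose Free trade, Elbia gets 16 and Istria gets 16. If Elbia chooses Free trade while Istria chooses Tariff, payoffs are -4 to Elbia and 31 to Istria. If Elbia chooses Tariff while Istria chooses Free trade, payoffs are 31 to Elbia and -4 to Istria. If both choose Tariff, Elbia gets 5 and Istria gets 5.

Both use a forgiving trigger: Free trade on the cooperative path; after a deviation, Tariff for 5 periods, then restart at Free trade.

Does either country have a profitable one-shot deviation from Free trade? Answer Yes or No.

IC: δ+…+δ^5 ≥ (31−16)/(16−5) = 15/11.
At δ = 1/9: partial sum = 0.1250 < 1.3636. Cooperation not sustainable.

Yes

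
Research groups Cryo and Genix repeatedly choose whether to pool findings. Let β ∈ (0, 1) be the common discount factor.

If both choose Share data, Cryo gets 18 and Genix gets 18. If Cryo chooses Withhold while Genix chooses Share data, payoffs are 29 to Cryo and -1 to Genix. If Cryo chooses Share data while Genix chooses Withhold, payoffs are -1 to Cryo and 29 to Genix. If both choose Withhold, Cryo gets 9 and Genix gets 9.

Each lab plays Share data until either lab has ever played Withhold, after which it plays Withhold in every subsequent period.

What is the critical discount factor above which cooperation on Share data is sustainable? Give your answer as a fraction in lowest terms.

11/20

Under grim trigger the critical discount factor is (T−C)/(T−P) with T = 29, C = 18, P = 9.
β* = (29−18)/(29−9) = 11/20.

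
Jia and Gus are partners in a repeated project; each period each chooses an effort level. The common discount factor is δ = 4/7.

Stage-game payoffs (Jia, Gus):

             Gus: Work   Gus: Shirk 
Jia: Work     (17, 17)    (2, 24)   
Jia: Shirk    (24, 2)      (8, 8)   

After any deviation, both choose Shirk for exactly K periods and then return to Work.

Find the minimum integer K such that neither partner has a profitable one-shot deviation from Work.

No profitable deviation requires (17−8)(δ+…+δ^K) ≥ 24−17, i.e. δ+…+δ^K ≥ 7/9 ≈ 0.7778.
With δ = 4/7, the partial sums are K=1: 0.5714, K=2: 0.8980.
K = 2 is the first length at which the sum reaches 0.7778.

2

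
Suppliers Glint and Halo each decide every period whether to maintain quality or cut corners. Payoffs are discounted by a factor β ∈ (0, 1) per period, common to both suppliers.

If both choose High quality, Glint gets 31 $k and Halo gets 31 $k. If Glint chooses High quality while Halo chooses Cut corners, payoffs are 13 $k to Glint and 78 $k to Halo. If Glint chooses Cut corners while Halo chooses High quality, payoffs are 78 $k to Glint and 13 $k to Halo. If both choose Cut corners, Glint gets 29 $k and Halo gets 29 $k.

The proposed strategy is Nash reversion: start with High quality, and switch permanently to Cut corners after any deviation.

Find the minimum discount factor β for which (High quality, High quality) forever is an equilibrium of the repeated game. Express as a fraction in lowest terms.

47/49

One-period gain from deviating is 78 − 31 = 47. The loss is 31 − 29 = 2 in every subsequent period, with present value 2·β/(1−β).
Deviation is unprofitable when 2·β/(1−β) ≥ 47, i.e. β/(1−β) ≥ 47/2.
Equivalently β ≥ 47/(47+2) = 47/49.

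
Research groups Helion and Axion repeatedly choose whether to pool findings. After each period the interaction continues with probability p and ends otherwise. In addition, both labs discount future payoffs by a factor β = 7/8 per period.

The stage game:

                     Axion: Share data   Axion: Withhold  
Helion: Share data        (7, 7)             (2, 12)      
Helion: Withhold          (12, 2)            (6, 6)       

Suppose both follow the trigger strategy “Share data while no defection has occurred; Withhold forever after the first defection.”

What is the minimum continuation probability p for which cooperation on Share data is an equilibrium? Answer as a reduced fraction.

20/21

Expected continuation weight on next period's payoff is β·p = 7/8·p, which plays the role of the discount factor.
Cooperation requires 7/8·p ≥ (12−7)/(12−6) = 5/6, hence p ≥ 20/21.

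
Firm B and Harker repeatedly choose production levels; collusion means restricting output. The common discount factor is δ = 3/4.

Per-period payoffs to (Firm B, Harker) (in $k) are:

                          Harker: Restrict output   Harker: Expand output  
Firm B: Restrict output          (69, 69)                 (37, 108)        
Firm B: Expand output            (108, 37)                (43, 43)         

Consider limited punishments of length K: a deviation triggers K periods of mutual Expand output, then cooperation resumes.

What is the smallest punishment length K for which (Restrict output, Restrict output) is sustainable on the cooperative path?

IC: δ(1−δ^K)/(1−δ) ≥ (108−69)/(69−43) = 3/2.
With δ = 3/4: need 1 − δ^K ≥ 3/2·(1−3/4)/(3/4), i.e. δ^K ≤ 0.5000.
Since (3/4)^2 = 0.5625 and (3/4)^3 = 0.4219, the smallest such K is 3.

3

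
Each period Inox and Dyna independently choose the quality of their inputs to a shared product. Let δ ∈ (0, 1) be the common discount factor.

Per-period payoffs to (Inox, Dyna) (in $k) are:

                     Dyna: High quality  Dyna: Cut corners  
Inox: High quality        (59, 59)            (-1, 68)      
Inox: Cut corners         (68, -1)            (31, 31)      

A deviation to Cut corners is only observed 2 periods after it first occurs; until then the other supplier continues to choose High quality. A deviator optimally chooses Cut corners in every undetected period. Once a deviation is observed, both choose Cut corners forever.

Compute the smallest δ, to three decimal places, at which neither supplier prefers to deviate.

0.493

Deviating for the 2 undetected periods gains 68−59 = 9 per period over cooperation, then loses 59−31 = 28 per period forever once punishment starts.
Gain: 9(1 + δ + … + δ^1); loss: 28·δ^2/(1−δ).
No profitable deviation ⇔ 9(1−δ^2) ≤ 28·δ^2, i.e. δ^2 ≥ 9/(9+28) = 9/37.
Hence δ ≥ (9/37)^(1/2) ≈ 0.493.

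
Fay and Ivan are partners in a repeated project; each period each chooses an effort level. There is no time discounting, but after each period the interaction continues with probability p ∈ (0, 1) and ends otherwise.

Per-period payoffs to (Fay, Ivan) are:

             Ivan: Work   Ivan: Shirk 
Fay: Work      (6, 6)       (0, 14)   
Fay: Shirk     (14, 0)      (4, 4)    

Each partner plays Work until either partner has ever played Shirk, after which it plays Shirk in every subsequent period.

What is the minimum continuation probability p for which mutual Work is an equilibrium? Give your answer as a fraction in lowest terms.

4/5

With no time discounting, the continuation probability p plays the role of the discount factor.
Grim-trigger IC: 6/(1−p) ≥ 14 + 4p/(1−p) ⇒ p ≥ (14−6)/(14−4) = 4/5.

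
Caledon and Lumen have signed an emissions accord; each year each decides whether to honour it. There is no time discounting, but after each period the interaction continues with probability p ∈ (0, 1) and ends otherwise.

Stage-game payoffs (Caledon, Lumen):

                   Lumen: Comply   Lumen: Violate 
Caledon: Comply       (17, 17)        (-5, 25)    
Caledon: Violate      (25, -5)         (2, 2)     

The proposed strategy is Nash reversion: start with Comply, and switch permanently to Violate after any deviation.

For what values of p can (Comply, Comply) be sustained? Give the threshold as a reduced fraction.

Expected cooperation value is 17 + p·17 + p²·17 + … = 17/(1−p); deviation gives 25 + p·2/(1−p).
17 ≥ 25(1−p) + 2p ⇒ 23p ≥ 8 ⇒ p ≥ 8/23.

8/23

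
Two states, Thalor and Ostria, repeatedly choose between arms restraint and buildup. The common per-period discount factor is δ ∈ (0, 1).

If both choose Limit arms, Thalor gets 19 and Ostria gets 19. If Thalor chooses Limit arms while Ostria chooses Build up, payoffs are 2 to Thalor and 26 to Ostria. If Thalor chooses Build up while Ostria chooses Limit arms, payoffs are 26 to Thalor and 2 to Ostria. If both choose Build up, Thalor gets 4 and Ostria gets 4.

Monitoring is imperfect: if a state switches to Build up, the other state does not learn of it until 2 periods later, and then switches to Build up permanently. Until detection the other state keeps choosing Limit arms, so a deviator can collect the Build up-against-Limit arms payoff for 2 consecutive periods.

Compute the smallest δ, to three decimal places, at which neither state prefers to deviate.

0.564

Deviating for the 2 undetected periods gains 26−19 = 7 per period over cooperation, then loses 19−4 = 15 per period forever once punishment starts.
Gain: 7(1 + δ + … + δ^1); loss: 15·δ^2/(1−δ).
No profitable deviation ⇔ 7(1−δ^2) ≤ 15·δ^2, i.e. δ^2 ≥ 7/(7+15) = 7/22.
Hence δ ≥ (7/22)^(1/2) ≈ 0.564.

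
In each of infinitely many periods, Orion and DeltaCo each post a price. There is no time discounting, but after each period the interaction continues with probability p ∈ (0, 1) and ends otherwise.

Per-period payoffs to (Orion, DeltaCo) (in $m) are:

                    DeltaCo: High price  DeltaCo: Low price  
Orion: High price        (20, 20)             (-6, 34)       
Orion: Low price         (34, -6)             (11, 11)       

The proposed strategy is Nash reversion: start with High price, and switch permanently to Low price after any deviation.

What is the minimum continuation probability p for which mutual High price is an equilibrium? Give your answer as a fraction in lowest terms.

14/23

Expected cooperation value is 20 + p·20 + p²·20 + … = 20/(1−p); deviation gives 34 + p·11/(1−p).
20 ≥ 34(1−p) + 11p ⇒ 23p ≥ 14 ⇒ p ≥ 14/23.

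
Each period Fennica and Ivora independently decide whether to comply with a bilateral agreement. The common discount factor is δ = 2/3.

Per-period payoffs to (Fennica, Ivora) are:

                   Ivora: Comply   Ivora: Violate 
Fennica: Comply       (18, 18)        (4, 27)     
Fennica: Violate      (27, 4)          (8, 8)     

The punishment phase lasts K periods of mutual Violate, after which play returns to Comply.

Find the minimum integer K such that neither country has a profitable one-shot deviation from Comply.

2

IC: δ(1−δ^K)/(1−δ) ≥ (27−18)/(18−8) = 9/10.
With δ = 2/3: need 1 − δ^K ≥ 9/10·(1−2/3)/(2/3), i.e. δ^K ≤ 0.5500.
Since (2/3)^1 = 0.6667 and (2/3)^2 = 0.4444, the smallest such K is 2.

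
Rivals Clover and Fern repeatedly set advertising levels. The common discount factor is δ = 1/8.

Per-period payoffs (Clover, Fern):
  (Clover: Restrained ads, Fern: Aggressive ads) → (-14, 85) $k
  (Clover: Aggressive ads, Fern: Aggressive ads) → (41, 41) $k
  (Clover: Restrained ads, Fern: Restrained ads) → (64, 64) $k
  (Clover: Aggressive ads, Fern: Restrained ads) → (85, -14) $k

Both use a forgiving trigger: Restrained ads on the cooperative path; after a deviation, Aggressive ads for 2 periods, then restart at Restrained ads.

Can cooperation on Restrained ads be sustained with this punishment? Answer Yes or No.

A one-shot deviation gives 85 now, then 41 for 2 periods, then back to 64.
Gain from deviating: (85−64) today; loss: (64−41) in each of the next 2 periods.
No-deviation condition: (64−41)(δ+…+δ^2) ≥ 85−64, i.e. δ+…+δ^2 ≥ 21/23.
At δ = 1/8: δ+…+δ^2 = 0.1406 < 0.9130.
So cooperation is not sustainable.

No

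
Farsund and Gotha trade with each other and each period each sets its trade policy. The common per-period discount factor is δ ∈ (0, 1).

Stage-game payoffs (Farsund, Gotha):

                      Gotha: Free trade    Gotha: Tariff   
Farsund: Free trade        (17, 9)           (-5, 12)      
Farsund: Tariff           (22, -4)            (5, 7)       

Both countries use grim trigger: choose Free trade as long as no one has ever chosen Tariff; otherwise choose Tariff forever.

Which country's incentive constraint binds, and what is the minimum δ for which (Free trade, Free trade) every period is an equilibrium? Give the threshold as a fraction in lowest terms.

Gotha; δ ≥ 3/5

For Farsund: deviation gain 22−17 = 5, per-period punishment loss 17−5 = 12. IC gives δ ≥ 5/17.
For Gotha: gain 3, loss 2 per period, so δ ≥ 3/5.
The tighter constraint is Gotha's, so cooperation needs δ ≥ 3/5.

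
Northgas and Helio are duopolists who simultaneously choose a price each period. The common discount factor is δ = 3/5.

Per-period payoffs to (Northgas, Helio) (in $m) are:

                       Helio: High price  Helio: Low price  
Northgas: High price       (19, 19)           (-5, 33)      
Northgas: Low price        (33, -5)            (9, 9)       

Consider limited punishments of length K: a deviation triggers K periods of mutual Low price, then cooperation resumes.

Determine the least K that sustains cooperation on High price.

6

No profitable deviation requires (19−9)(δ+…+δ^K) ≥ 33−19, i.e. δ+…+δ^K ≥ 7/5 ≈ 1.4000.
With δ = 3/5, the partial sums are K=1: 0.6000, K=2: 0.9600, K=3: 1.1760, K=4: 1.3056, K=5: 1.3834, K=6: 1.4300.
K = 6 is the first length at which the sum reaches 1.4000.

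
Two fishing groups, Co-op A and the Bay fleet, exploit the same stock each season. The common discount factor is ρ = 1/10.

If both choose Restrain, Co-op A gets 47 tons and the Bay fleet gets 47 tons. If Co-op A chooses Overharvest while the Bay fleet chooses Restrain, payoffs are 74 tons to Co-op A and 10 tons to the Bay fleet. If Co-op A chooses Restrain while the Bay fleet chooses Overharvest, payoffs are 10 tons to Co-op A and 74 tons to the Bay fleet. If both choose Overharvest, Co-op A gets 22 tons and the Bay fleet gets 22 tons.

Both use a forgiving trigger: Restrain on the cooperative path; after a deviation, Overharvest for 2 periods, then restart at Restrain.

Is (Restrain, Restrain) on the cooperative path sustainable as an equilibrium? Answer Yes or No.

A one-shot deviation gives 74 now, then 22 for 2 periods, then back to 47.
Gain from deviating: (74−47) today; loss: (47−22) in each of the next 2 periods.
No-deviation condition: (47−22)(ρ+…+ρ^2) ≥ 74−47, i.e. ρ+…+ρ^2 ≥ 27/25.
At ρ = 1/10: ρ+…+ρ^2 = 0.1100 < 1.0800.
So cooperation is not sustainable.

No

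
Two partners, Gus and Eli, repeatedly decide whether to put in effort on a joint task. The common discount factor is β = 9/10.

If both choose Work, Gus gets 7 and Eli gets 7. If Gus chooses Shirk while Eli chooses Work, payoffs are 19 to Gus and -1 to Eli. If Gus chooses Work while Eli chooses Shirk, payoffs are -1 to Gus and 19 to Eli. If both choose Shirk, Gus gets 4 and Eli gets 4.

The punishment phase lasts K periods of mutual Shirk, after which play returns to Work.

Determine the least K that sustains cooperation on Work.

Need Σ_{k=1}^{K} β^k ≥ (19−7)/(7−4) = 4.0000 at β = 9/10.
At K = 5 the sum is 3.6856 < 4.0000; at K = 6 it is 4.2170 ≥ 4.0000.
So the minimum punishment length is K = 6.

6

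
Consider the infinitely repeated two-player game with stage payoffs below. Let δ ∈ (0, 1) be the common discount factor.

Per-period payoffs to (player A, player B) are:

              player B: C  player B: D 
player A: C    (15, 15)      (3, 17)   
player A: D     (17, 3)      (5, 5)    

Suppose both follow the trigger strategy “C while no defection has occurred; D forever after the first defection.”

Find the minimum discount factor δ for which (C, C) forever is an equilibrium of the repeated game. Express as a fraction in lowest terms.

15/(1−δ) ≥ 17 + 5δ/(1−δ)
15 ≥ 17 − 12δ
δ ≥ 2/12 = 1/6.

1/6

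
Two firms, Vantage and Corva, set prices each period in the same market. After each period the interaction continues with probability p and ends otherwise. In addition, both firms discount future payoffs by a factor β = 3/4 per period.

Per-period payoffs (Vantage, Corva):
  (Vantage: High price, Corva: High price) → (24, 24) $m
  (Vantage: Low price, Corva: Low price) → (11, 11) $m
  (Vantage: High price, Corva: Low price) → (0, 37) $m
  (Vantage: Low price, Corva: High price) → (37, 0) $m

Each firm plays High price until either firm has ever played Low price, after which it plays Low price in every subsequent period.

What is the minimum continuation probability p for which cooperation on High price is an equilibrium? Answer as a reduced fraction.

2/3

With continuation probability p and discount β, the effective per-period discount factor is βp.
Grim-trigger IC: βp ≥ (37−24)/(37−11) = 1/2.
So p ≥ (1/2)/(3/4) = 2/3.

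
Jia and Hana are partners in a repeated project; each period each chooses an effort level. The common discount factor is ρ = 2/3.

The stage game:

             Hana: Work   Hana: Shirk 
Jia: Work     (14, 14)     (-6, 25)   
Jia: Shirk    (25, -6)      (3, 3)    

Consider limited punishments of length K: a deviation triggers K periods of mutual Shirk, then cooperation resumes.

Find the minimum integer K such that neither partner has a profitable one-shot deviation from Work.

No profitable deviation requires (14−3)(ρ+…+ρ^K) ≥ 25−14, i.e. ρ+…+ρ^K ≥ 1 ≈ 1.0000.
With ρ = 2/3, the partial sums are K=1: 0.6667, K=2: 1.1111.
K = 2 is the first length at which the sum reaches 1.0000.

2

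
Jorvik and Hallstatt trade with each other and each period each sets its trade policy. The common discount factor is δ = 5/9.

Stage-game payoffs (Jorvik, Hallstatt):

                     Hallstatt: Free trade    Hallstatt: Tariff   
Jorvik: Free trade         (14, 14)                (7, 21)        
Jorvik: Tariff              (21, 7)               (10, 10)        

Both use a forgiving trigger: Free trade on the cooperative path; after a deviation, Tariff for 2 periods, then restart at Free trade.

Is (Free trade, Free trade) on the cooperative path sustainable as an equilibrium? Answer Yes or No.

IC: δ+…+δ^2 ≥ (21−14)/(14−10) = 7/4.
At δ = 5/9: partial sum = 0.8642 < 1.7500. Cooperation not sustainable.

No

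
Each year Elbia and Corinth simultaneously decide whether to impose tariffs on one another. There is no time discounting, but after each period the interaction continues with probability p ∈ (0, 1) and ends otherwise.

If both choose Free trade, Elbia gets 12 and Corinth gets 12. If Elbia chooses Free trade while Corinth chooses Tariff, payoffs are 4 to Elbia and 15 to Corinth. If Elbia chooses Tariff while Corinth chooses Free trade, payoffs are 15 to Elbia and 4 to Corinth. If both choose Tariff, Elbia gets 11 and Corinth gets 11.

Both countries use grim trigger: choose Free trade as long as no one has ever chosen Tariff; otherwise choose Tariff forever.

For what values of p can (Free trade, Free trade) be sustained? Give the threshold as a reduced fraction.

3/4

With no time discounting, the continuation probability p plays the role of the discount factor.
Grim-trigger IC: 12/(1−p) ≥ 15 + 11p/(1−p) ⇒ p ≥ (15−12)/(15−11) = 3/4.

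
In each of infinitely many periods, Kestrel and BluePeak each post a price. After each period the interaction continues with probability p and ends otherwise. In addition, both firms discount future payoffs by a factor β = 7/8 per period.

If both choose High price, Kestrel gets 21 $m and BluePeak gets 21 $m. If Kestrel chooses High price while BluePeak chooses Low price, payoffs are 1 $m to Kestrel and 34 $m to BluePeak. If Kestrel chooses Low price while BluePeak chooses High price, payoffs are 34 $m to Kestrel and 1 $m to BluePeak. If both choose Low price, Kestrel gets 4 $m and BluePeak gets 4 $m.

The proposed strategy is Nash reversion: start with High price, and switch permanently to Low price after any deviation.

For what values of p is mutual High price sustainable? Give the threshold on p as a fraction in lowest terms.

52/105

Expected continuation weight on next period's payoff is β·p = 7/8·p, which plays the role of the discount factor.
Cooperation requires 7/8·p ≥ (34−21)/(34−4) = 13/30, hence p ≥ 52/105.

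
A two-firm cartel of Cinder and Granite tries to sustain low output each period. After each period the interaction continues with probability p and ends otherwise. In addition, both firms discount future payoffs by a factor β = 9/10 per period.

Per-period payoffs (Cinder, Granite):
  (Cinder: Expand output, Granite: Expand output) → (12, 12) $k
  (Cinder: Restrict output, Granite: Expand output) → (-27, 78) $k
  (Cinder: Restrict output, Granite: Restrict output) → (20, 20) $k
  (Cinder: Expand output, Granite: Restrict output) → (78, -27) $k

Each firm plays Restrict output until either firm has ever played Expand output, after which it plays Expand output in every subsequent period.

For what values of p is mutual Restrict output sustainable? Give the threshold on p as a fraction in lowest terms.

Expected continuation weight on next period's payoff is β·p = 9/10·p, which plays the role of the discount factor.
Cooperation requires 9/10·p ≥ (78−20)/(78−12) = 29/33, hence p ≥ 290/297.

290/297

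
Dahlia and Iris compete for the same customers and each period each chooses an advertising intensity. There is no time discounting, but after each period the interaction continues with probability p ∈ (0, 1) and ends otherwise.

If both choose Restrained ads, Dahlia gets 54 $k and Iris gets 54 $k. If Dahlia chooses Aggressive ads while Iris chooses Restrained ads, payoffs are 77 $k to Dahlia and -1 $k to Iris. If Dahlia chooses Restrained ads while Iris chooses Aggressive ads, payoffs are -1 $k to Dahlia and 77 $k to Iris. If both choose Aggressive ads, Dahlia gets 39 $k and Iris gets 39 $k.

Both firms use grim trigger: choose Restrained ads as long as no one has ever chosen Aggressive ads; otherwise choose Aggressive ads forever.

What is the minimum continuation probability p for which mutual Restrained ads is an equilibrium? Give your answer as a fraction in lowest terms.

23/38

Expected cooperation value is 54 + p·54 + p²·54 + … = 54/(1−p); deviation gives 77 + p·39/(1−p).
54 ≥ 77(1−p) + 39p ⇒ 38p ≥ 23 ⇒ p ≥ 23/38.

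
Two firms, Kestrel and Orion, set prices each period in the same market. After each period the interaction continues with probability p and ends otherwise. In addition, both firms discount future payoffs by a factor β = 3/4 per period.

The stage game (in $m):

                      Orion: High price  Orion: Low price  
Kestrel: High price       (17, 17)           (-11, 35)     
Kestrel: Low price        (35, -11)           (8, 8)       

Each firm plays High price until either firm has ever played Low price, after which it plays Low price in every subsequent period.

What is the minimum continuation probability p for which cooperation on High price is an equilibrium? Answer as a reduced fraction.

8/9

Expected continuation weight on next period's payoff is β·p = 3/4·p, which plays the role of the discount factor.
Cooperation requires 3/4·p ≥ (35−17)/(35−8) = 2/3, hence p ≥ 8/9.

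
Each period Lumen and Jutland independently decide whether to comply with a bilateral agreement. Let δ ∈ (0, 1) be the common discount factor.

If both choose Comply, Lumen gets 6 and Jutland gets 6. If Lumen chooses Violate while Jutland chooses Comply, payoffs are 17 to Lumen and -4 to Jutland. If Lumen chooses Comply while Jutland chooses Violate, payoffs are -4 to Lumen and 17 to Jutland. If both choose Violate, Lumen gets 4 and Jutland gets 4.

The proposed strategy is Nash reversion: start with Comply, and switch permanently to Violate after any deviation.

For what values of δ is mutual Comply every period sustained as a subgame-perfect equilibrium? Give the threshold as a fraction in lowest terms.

6/(1−δ) ≥ 17 + 4δ/(1−δ)
6 ≥ 17 − 13δ
δ ≥ 11/13.

11/13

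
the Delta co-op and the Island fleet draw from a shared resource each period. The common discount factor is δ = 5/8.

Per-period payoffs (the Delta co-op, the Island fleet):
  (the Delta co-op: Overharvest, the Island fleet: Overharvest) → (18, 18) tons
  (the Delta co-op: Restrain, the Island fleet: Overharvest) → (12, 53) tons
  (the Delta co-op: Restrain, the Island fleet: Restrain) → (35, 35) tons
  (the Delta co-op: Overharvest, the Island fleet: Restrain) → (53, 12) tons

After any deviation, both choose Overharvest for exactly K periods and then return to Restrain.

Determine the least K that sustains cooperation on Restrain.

Need Σ_{k=1}^{K} δ^k ≥ (53−35)/(35−18) = 1.0588 at δ = 5/8.
At K = 2 the sum is 1.0156 < 1.0588; at K = 3 it is 1.2598 ≥ 1.0588.
So the minimum punishment length is K = 3.

3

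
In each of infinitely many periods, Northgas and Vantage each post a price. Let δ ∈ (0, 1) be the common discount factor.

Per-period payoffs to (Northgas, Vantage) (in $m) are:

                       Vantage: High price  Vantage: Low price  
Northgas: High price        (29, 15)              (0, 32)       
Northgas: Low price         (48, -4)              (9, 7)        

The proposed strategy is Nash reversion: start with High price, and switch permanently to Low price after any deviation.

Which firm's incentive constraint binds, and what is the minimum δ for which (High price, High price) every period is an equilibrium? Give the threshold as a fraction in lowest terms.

Vantage; δ ≥ 17/25

Northgas: cooperation gives 29 each period; deviation gives 48 once then 9 forever.
  29/(1−δ) ≥ 48 + 9δ/(1−δ) ⇒ δ ≥ 19/39.
Vantage: cooperation gives 15 each period; deviation gives 32 once then 7 forever.
  δ ≥ 17/25.
Both must hold, so the binding constraint is Vantage's: δ ≥ 17/25.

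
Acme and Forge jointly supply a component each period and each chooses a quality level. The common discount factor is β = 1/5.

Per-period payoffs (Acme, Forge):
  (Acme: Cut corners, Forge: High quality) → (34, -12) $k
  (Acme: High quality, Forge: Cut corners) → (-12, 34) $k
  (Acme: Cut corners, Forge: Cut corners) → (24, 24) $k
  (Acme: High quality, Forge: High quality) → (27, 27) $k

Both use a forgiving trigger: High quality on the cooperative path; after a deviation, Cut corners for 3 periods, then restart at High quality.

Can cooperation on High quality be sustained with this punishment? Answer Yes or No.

Comparing payoff streams over the 4 periods until play realigns: cooperate → 27(1+β+…+β^3); deviate → 34 + 24(β+…+β^3).
Cooperation is sustained iff (27−24)(β+…+β^3) ≥ 34−27.
β+…+β^3 = 1/5·(1−(1/5)^3)/(1−1/5) = 0.2480, and (34−27)/(27−24) = 2.3333.
0.2480 < 2.3333, so cooperation is not sustainable.

No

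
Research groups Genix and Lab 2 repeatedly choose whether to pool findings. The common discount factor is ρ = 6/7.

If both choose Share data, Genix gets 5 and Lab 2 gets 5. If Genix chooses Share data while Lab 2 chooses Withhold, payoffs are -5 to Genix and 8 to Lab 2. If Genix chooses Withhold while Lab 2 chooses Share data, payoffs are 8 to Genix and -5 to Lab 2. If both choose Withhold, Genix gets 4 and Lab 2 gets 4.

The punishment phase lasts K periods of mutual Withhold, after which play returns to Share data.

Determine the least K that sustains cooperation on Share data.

IC: ρ(1−ρ^K)/(1−ρ) ≥ (8−5)/(5−4) = 3.
With ρ = 6/7: need 1 − ρ^K ≥ 3·(1−6/7)/(6/7), i.e. ρ^K ≤ 0.5000.
Since (6/7)^4 = 0.5398 and (6/7)^5 = 0.4627, the smallest such K is 5.

5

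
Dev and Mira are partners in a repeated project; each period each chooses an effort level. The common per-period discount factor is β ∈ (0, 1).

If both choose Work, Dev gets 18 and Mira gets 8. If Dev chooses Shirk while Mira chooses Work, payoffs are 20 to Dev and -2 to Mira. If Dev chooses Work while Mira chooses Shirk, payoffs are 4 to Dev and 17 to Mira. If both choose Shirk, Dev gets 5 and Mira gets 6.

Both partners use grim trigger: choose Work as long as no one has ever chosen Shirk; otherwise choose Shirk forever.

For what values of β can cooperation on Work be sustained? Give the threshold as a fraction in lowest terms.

9/11

Dev: cooperation gives 18 each period; deviation gives 20 once then 5 forever.
  18/(1−β) ≥ 20 + 5β/(1−β) ⇒ β ≥ 2/15.
Mira: cooperation gives 8 each period; deviation gives 17 once then 6 forever.
  β ≥ 9/11.
Both must hold, so the binding constraint is Mira's: β ≥ 9/11.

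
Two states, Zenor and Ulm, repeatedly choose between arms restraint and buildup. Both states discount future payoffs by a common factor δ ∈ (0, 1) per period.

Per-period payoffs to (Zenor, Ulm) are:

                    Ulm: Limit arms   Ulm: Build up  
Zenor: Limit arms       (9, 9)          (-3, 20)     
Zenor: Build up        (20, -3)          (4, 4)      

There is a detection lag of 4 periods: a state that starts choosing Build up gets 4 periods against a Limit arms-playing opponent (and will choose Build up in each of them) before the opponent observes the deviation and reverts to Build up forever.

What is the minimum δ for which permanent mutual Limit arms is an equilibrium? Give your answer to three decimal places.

A deviator earns 20 for 4 periods, then 4 forever; cooperating earns 9 forever. Multiplying the IC by (1−δ):
9 ≥ 20(1−δ^4) + 4δ^4, so 16·δ^4 ≥ 11 and δ^4 ≥ 11/16.
δ ≥ (11/16)^(1/4) ≈ 0.911.

0.911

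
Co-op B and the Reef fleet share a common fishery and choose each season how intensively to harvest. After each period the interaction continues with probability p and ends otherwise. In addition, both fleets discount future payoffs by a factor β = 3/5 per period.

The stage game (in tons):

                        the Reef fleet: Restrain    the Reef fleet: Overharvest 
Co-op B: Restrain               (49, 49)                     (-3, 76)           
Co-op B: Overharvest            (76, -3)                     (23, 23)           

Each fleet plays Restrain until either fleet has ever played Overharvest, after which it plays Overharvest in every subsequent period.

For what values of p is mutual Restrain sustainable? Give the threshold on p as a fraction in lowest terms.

45/53

Expected continuation weight on next period's payoff is β·p = 3/5·p, which plays the role of the discount factor.
Cooperation requires 3/5·p ≥ (76−49)/(76−23) = 27/53, hence p ≥ 45/53.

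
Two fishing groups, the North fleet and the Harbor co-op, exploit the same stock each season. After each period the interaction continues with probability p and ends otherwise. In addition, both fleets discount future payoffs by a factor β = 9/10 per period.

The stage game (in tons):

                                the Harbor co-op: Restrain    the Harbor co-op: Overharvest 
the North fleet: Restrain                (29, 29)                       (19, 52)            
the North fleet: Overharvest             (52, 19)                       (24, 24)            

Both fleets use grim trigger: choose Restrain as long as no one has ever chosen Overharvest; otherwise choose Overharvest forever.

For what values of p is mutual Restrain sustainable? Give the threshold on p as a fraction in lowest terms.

115/126

Expected continuation weight on next period's payoff is β·p = 9/10·p, which plays the role of the discount factor.
Cooperation requires 9/10·p ≥ (52−29)/(52−24) = 23/28, hence p ≥ 115/126.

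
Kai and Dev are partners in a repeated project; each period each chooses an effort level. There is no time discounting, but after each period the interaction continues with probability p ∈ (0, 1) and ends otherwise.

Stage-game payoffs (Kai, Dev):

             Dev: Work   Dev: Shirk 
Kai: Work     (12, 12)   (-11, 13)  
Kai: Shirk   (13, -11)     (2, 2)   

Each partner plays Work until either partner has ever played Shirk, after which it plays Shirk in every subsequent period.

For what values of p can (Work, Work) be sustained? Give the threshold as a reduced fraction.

Expected cooperation value is 12 + p·12 + p²·12 + … = 12/(1−p); deviation gives 13 + p·2/(1−p).
12 ≥ 13(1−p) + 2p ⇒ 11p ≥ 1 ⇒ p ≥ 1/11.

1/11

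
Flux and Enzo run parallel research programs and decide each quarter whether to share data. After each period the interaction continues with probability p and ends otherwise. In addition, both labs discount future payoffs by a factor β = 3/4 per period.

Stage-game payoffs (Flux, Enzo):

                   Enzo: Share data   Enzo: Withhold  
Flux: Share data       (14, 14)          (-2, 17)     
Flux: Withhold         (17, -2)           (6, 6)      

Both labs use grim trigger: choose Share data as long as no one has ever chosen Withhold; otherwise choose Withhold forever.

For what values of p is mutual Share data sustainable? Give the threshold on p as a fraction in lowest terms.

4/11

With continuation probability p and discount β, the effective per-period discount factor is βp.
Grim-trigger IC: βp ≥ (17−14)/(17−6) = 3/11.
So p ≥ (3/11)/(3/4) = 4/11.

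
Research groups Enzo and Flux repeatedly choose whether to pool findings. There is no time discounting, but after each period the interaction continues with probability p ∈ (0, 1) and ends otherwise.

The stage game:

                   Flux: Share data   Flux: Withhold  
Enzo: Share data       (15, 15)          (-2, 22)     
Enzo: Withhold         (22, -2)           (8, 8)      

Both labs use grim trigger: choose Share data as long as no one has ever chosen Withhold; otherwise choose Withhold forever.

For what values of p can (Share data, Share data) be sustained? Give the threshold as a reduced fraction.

1/2

Expected cooperation value is 15 + p·15 + p²·15 + … = 15/(1−p); deviation gives 22 + p·8/(1−p).
15 ≥ 22(1−p) + 8p ⇒ 14p ≥ 7 ⇒ p ≥ 7/14 = 1/2.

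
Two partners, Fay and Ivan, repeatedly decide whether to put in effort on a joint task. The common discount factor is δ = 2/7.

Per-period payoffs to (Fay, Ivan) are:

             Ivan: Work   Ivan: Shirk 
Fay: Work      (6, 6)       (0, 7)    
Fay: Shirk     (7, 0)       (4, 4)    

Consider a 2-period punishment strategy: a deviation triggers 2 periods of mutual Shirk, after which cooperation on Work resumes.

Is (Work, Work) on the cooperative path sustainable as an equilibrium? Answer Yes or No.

A one-shot deviation gives 7 now, then 4 for 2 periods, then back to 6.
Gain from deviating: (7−6) today; loss: (6−4) in each of the next 2 periods.
No-deviation condition: (6−4)(δ+…+δ^2) ≥ 7−6, i.e. δ+…+δ^2 ≥ 1/2.
At δ = 2/7: δ+…+δ^2 = 0.3673 < 0.5000.
So cooperation is not sustainable.

No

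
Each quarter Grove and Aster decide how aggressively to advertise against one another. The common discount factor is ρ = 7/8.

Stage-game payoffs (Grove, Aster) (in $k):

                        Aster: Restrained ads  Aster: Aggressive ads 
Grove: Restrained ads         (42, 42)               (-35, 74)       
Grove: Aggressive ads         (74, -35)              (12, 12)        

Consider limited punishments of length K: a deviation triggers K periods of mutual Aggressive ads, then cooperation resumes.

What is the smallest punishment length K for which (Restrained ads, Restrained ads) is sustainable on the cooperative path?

Need Σ_{k=1}^{K} ρ^k ≥ (74−42)/(42−12) = 1.0667 at ρ = 7/8.
At K = 1 the sum is 0.8750 < 1.0667; at K = 2 it is 1.6406 ≥ 1.0667.
So the minimum punishment length is K = 2.

2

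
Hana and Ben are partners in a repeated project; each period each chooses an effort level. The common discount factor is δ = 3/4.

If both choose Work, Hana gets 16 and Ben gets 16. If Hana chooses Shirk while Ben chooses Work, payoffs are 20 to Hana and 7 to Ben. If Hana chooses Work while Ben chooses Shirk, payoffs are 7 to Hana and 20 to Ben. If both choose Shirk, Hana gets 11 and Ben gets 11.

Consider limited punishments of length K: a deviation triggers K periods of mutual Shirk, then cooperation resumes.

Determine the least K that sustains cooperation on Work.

Need Σ_{k=1}^{K} δ^k ≥ (20−16)/(16−11) = 0.8000 at δ = 3/4.
At K = 1 the sum is 0.7500 < 0.8000; at K = 2 it is 1.3125 ≥ 0.8000.
So the minimum punishment length is K = 2.

2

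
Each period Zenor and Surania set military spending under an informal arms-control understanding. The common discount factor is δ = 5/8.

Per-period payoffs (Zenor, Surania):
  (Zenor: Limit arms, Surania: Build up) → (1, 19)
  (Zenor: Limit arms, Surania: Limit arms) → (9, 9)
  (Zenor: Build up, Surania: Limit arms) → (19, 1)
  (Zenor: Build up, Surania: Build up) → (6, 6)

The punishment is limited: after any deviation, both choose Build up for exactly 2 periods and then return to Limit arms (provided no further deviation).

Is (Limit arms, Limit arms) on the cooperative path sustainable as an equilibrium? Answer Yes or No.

IC: δ+…+δ^2 ≥ (19−9)/(9−6) = 10/3.
At δ = 5/8: partial sum = 1.0156 < 3.3333. Cooperation not sustainable.

No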